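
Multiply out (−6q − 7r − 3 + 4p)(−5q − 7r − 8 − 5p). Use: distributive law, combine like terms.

(−6q − 7r − 3 + 4p)(−5q − 7r − 8 − 5p)
= 30q^2 + 42qr + 48q + 30pq + 35qr + 49r^2 + 56r + 35pr + 15q + 21r + 24 + 15p − 20pq − 28pr − 32p − 20p^2    [distributive law]
= 30q^2 + 77qr + 63q + 10pq + 49r^2 + 77r + 7pr + 24 − 17p − 20p^2    [combine like terms]

30q^2 + 77qr + 63q + 10pq + 49r^2 + 77r + 7pr + 24 − 17p − 20p^2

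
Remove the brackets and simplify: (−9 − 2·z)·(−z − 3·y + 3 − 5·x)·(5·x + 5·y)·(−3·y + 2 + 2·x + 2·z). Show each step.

865·x·y·z − 240·x·z + 580·x^2·z + 50·x·z^2 + 285·y^2·z − 240·y·z + 50·y·z^2 − 810·x·y^2 + 855·x·y + 45·x^2·y − 405·y^3 + 675·y^2 − 270·x + 180·x^2 − 270·y + 450·x^3 + 150·x·y·z^2 + 120·x^2·z^2 + 20·x·z^3 + 30·y^2·z^2 + 20·y·z^3 − 180·x·y^2·z + 10·x^2·y·z − 90·y^3·z + 100·x^3·z

(−9 − 2·z)·(−z − 3·y + 3 − 5·x)·(5·x + 5·y)·(−3·y + 2 + 2·x + 2·z)
= (9·z + 27·y − 27 + 45·x + 2·z^2 + 6·y·z − 6·z + 10·x·z)·(5·x + 5·y)·(−3·y + 2 + 2·x + 2·z)    [distributive law]
= (3·z + 27·y − 27 + 45·x + 2·z^2 + 6·y·z + 10·x·z)·(5·x + 5·y)·(−3·y + 2 + 2·x + 2·z)    [combine like terms]
= (15·x·z + 15·y·z + 135·x·y + 135·y^2 − 135·x − 135·y + 225·x^2 + 225·x·y + 10·x·z^2 + 10·y·z^2 + 30·x·y·z + 30·y^2·z + 50·x^2·z + 50·x·y·z)·(−3·y + 2 + 2·x + 2·z)    [distributive law]
= (15·x·z + 15·y·z + 360·x·y + 135·y^2 − 135·x − 135·y + 225·x^2 + 10·x·z^2 + 10·y·z^2 + 80·x·y·z + 30·y^2·z + 50·x^2·z)·(−3·y + 2 + 2·x + 2·z)    [combine like terms]
= −45·x·y·z + 30·x·z + 30·x^2·z + 30·x·z^2 − 45·y^2·z + 30·y·z + 30·x·y·z + 30·y·z^2 − 1080·x·y^2 + 720·x·y + 720·x^2·y + 720·x·y·z − 405·y^3 + 270·y^2 + 270·x·y^2 + 270·y^2·z + 405·x·y − 270·x − 270·x^2 − 270·x·z + 405·y^2 − 270·y − 270·x·y − 270·y·z − 675·x^2·y + 450·x^2 + 450·x^3 + 450·x^2·z − 30·x·y·z^2 + 20·x·z^2 + 20·x^2·z^2 + 20·x·z^3 − 30·y^2·z^2 + 20·y·z^2 + 20·x·y·z^2 + 20·y·z^3 − 240·x·y^2·z + 160·x·y·z + 160·x^2·y·z + 160·x·y·z^2 − 90·y^3·z + 60·y^2·z + 60·x·y^2·z + 60·y^2·z^2 − 150·x^2·y·z + 100·x^2·z + 100·x^3·z + 100·x^2·z^2    [distributive law]
= 865·x·y·z − 240·x·z + 580·x^2·z + 50·x·z^2 + 285·y^2·z − 240·y·z + 50·y·z^2 − 810·x·y^2 + 855·x·y + 45·x^2·y − 405·y^3 + 675·y^2 − 270·x + 180·x^2 − 270·y + 450·x^3 + 150·x·y·z^2 + 120·x^2·z^2 + 20·x·z^3 + 30·y^2·z^2 + 20·y·z^3 − 180·x·y^2·z + 10·x^2·y·z − 90·y^3·z + 100·x^3·z    [combine like terms]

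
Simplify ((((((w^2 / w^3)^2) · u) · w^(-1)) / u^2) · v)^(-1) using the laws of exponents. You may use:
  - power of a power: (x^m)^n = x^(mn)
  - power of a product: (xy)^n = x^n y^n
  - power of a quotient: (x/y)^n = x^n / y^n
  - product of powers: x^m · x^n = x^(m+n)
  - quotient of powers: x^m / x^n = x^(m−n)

((((((w^2 / w^3)^2) · u) · w^(-1)) / u^2) · v)^(-1)
= ((((((w^2 / w^3)^2) · u) · w^(-1)) / u^2)^(-1)) · (v^(-1))    [power of a product]
= ((((((w^2 / w^3)^2) · u) · w^(-1))^(-1)) / ((u^2)^(-1))) · (v^(-1))    [power of a quotient]
= ((((((w^2 / w^3)^2) · u)^(-1)) · ((w^(-1))^(-1))) / ((u^2)^(-1))) · (v^(-1))    [power of a product]
= ((((((w^2 / w^3)^2)^(-1)) · (u^(-1))) · ((w^(-1))^(-1))) / ((u^2)^(-1))) · (v^(-1))    [power of a product]
= (((((w^2 / w^3)^(-2)) · (u^(-1))) · ((w^(-1))^(-1))) / ((u^2)^(-1))) · (v^(-1))    [power of a power]
= ((((((w^2)^(-2)) / ((w^3)^(-2))) · (u^(-1))) · ((w^(-1))^(-1))) / ((u^2)^(-1))) · (v^(-1))    [power of a quotient]
= ((((w^(-4) / ((w^3)^(-2))) · (u^(-1))) · ((w^(-1))^(-1))) / ((u^2)^(-1))) · (v^(-1))    [power of a power]
= ((((w^(-4) / w^(-6)) · (u^(-1))) · ((w^(-1))^(-1))) / ((u^2)^(-1))) · (v^(-1))    [power of a power]
= (((w^2 · (u^(-1))) · ((w^(-1))^(-1))) / ((u^2)^(-1))) · (v^(-1))    [quotient of powers]
= (((w^2 · u^(-1)) · w) / ((u^2)^(-1))) · (v^(-1))    [power of a power]
= (((w^2 · u^(-1)) · w) / u^(-2)) · (v^(-1))    [power of a power]
= u·v^(-1)·w^3    [quotient of powers; product of powers]

u·v^(-1)·w^3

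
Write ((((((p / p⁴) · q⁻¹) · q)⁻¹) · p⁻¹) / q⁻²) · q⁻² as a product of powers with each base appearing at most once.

p²

((((((p / p⁴) · q⁻¹) · q)⁻¹) · p⁻¹) / q⁻²) · q⁻²
= ((((((p / p⁴) · q⁻¹)⁻¹) · (q⁻¹)) · p⁻¹) / q⁻²) · q⁻²    [power of a product]
= ((((((p / p⁴)⁻¹) · ((q⁻¹)⁻¹)) · (q⁻¹)) · p⁻¹) / q⁻²) · q⁻²    [power of a product]
= ((((((p⁻¹) / ((p⁴)⁻¹)) · ((q⁻¹)⁻¹)) · (q⁻¹)) · p⁻¹) / q⁻²) · q⁻²    [power of a quotient]
= (((((p⁻¹ / p⁻⁴) · ((q⁻¹)⁻¹)) · (q⁻¹)) · p⁻¹) / q⁻²) · q⁻²    [power of a power]
= ((((p³ · ((q⁻¹)⁻¹)) · (q⁻¹)) · p⁻¹) / q⁻²) · q⁻²    [quotient of powers]
= ((((p³ · q) · (q⁻¹)) · p⁻¹) / q⁻²) · q⁻²    [power of a power]
= p²    [quotient of powers; product of powers]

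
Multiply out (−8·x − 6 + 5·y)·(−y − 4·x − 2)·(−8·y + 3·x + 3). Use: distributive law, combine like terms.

(−8·x − 6 + 5·y)·(−y − 4·x − 2)·(−8·y + 3·x + 3)
= (8·x·y + 32·x² + 16·x + 6·y + 24·x + 12 − 5·y² − 20·x·y − 10·y)·(−8·y + 3·x + 3)    [distributive law]
= (−12·x·y + 32·x² + 40·x − 4·y + 12 − 5·y²)·(−8·y + 3·x + 3)    [combine like terms]
= 96·x·y² − 36·x²·y − 36·x·y − 256·x²·y + 96·x³ + 96·x² − 320·x·y + 120·x² + 120·x + 32·y² − 12·x·y − 12·y − 96·y + 36·x + 36 + 40·y³ − 15·x·y² − 15·y²    [distributive law]
= 81·x·y² − 292·x²·y − 368·x·y + 96·x³ + 216·x² + 156·x + 17·y² − 108·y + 36 + 40·y³    [combine like terms]

81·x·y² − 292·x²·y − 368·x·y + 96·x³ + 216·x² + 156·x + 17·y² − 108·y + 36 + 40·y³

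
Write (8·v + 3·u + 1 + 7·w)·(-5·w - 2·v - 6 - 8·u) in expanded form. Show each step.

-54·v·w - 16·v² - 50·v - 70·u·v - 71·u·w - 26·u - 24·u² - 47·w - 6 - 35·w²

(8·v + 3·u + 1 + 7·w)·(-5·w - 2·v - 6 - 8·u)
= -40·v·w - 16·v² - 48·v - 64·u·v - 15·u·w - 6·u·v - 18·u - 24·u² - 5·w - 2·v - 6 - 8·u - 35·w² - 14·v·w - 42·w - 56·u·w    [distributive law]
= -54·v·w - 16·v² - 50·v - 70·u·v - 71·u·w - 26·u - 24·u² - 47·w - 6 - 35·w²    [combine like terms]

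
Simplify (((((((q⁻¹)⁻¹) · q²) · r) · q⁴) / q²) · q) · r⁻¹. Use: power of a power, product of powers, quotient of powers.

q⁶

(((((((q⁻¹)⁻¹) · q²) · r) · q⁴) / q²) · q) · r⁻¹
= (((((q · q²) · r) · q⁴) / q²) · q) · r⁻¹    [power of a power]
= ((((q³ · r) · q⁴) / q²) · q) · r⁻¹    [product of powers]
= q⁶    [quotient of powers; product of powers]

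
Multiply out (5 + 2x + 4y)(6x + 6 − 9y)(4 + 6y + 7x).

(5 + 2x + 4y)(6x + 6 − 9y)(4 + 6y + 7x)
= (30x + 30 − 45y + 12x^2 + 12x − 18xy + 24xy + 24y − 36y^2)(4 + 6y + 7x)    [distributive law]
= (42x + 30 − 21y + 12x^2 + 6xy − 36y^2)(4 + 6y + 7x)    [combine like terms]
= 168x + 252xy + 294x^2 + 120 + 180y + 210x − 84y − 126y^2 − 147xy + 48x^2 + 72x^2y + 84x^3 + 24xy + 36xy^2 + 42x^2y − 144y^2 − 216y^3 − 252xy^2    [distributive law]
= 378x + 129xy + 342x^2 + 120 + 96y − 270y^2 + 114x^2y + 84x^3 − 216xy^2 − 216y^3    [combine like terms]

378x + 129xy + 342x^2 + 120 + 96y − 270y^2 + 114x^2y + 84x^3 − 216xy^2 − 216y^3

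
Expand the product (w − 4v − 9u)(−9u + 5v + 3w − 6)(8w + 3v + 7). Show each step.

−288uw^2 − 180uvw + 180uw − 47vw^2 − 181v^2w + 125vw + 24w^3 − 27w^2 − 42w − 27uv^2 + 99uv − 60v^3 − 68v^2 + 168v + 648u^2w + 243u^2v + 567u^2 + 378u

(w − 4v − 9u)(−9u + 5v + 3w − 6)(8w + 3v + 7)
= (−9uw + 5vw + 3w^2 − 6w + 36uv − 20v^2 − 12vw + 24v + 81u^2 − 45uv − 27uw + 54u)(8w + 3v + 7)    [distributive law]
= (−36uw − 7vw + 3w^2 − 6w − 9uv − 20v^2 + 24v + 81u^2 + 54u)(8w + 3v + 7)    [combine like terms]
= −288uw^2 − 108uvw − 252uw − 56vw^2 − 21v^2w − 49vw + 24w^3 + 9vw^2 + 21w^2 − 48w^2 − 18vw − 42w − 72uvw − 27uv^2 − 63uv − 160v^2w − 60v^3 − 140v^2 + 192vw + 72v^2 + 168v + 648u^2w + 243u^2v + 567u^2 + 432uw + 162uv + 378u    [distributive law]
= −288uw^2 − 180uvw + 180uw − 47vw^2 − 181v^2w + 125vw + 24w^3 − 27w^2 − 42w − 27uv^2 + 99uv − 60v^3 − 68v^2 + 168v + 648u^2w + 243u^2v + 567u^2 + 378u    [combine like terms]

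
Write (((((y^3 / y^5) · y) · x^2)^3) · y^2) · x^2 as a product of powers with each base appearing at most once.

(((((y^3 / y^5) · y) · x^2)^3) · y^2) · x^2
= (((((y^3 / y^5) · y)^3) · ((x^2)^3)) · y^2) · x^2    [power of a product]
= (((((y^3 / y^5)^3) · (y^3)) · ((x^2)^3)) · y^2) · x^2    [power of a product]
= ((((((y^3)^3) / ((y^5)^3)) · (y^3)) · ((x^2)^3)) · y^2) · x^2    [power of a quotient]
= ((((y^9 / ((y^5)^3)) · (y^3)) · ((x^2)^3)) · y^2) · x^2    [power of a power]
= ((((y^9 / y^15) · (y^3)) · ((x^2)^3)) · y^2) · x^2    [power of a power]
= (((y^(-6) · (y^3)) · ((x^2)^3)) · y^2) · x^2    [quotient of powers]
= ((y^(-3) · ((x^2)^3)) · y^2) · x^2    [product of powers]
= ((y^(-3) · x^6) · y^2) · x^2    [power of a power]
= x^8y^(-1)    [product of powers]

x^8y^(-1)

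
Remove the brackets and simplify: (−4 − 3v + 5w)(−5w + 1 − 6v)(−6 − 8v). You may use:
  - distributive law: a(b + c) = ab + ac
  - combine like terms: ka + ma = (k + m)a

(−4 − 3v + 5w)(−5w + 1 − 6v)(−6 − 8v)
= (20w − 4 + 24v + 15vw − 3v + 18v^2 − 25w^2 + 5w − 30vw)(−6 − 8v)    [distributive law]
= (25w − 4 + 21v − 15vw + 18v^2 − 25w^2)(−6 − 8v)    [combine like terms]
= −150w − 200vw + 24 + 32v − 126v − 168v^2 + 90vw + 120v^2w − 108v^2 − 144v^3 + 150w^2 + 200vw^2    [distributive law]
= −150w − 110vw + 24 − 94v − 276v^2 + 120v^2w − 144v^3 + 150w^2 + 200vw^2    [combine like terms]

−150w − 110vw + 24 − 94v − 276v^2 + 120v^2w − 144v^3 + 150w^2 + 200vw^2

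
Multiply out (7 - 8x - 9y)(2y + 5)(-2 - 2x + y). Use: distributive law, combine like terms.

(7 - 8x - 9y)(2y + 5)(-2 - 2x + y)
= (14y + 35 - 16xy - 40x - 18y^2 - 45y)(-2 - 2x + y)    [distributive law]
= (-31y + 35 - 16xy - 40x - 18y^2)(-2 - 2x + y)    [combine like terms]
= 62y + 62xy - 31y^2 - 70 - 70x + 35y + 32xy + 32x^2y - 16xy^2 + 80x + 80x^2 - 40xy + 36y^2 + 36xy^2 - 18y^3    [distributive law]
= 97y + 54xy + 5y^2 - 70 + 10x + 32x^2y + 20xy^2 + 80x^2 - 18y^3    [combine like terms]

97y + 54xy + 5y^2 - 70 + 10x + 32x^2y + 20xy^2 + 80x^2 - 18y^3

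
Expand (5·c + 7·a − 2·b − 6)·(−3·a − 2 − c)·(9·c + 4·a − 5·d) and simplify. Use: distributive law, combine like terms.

−218·a·c^2 − 277·a^2·c + 110·a·c·d − 36·c^2 + 20·a·c + 20·c·d − 45·c^3 + 25·c^2·d − 84·a^3 + 105·a^2·d + 16·a^2 − 20·a·d + 62·a·b·c + 24·a^2·b − 30·a·b·d + 36·b·c + 16·a·b − 20·b·d + 18·b·c^2 − 10·b·c·d + 108·c + 48·a − 60·d

(5·c + 7·a − 2·b − 6)·(−3·a − 2 − c)·(9·c + 4·a − 5·d)
= (−15·a·c − 10·c − 5·c^2 − 21·a^2 − 14·a − 7·a·c + 6·a·b + 4·b + 2·b·c + 18·a + 12 + 6·c)·(9·c + 4·a − 5·d)    [distributive law]
= (−22·a·c − 4·c − 5·c^2 − 21·a^2 + 4·a + 6·a·b + 4·b + 2·b·c + 12)·(9·c + 4·a − 5·d)    [combine like terms]
= −198·a·c^2 − 88·a^2·c + 110·a·c·d − 36·c^2 − 16·a·c + 20·c·d − 45·c^3 − 20·a·c^2 + 25·c^2·d − 189·a^2·c − 84·a^3 + 105·a^2·d + 36·a·c + 16·a^2 − 20·a·d + 54·a·b·c + 24·a^2·b − 30·a·b·d + 36·b·c + 16·a·b − 20·b·d + 18·b·c^2 + 8·a·b·c − 10·b·c·d + 108·c + 48·a − 60·d    [distributive law]
= −218·a·c^2 − 277·a^2·c + 110·a·c·d − 36·c^2 + 20·a·c + 20·c·d − 45·c^3 + 25·c^2·d − 84·a^3 + 105·a^2·d + 16·a^2 − 20·a·d + 62·a·b·c + 24·a^2·b − 30·a·b·d + 36·b·c + 16·a·b − 20·b·d + 18·b·c^2 − 10·b·c·d + 108·c + 48·a − 60·d    [combine like terms]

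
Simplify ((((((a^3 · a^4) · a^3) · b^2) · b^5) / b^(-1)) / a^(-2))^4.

((((((a^3 · a^4) · a^3) · b^2) · b^5) / b^(-1)) / a^(-2))^4
= ((((((a^3 · a^4) · a^3) · b^2) · b^5) / b^(-1))^4) / ((a^(-2))^4)    [power of a quotient]
= ((((((a^3 · a^4) · a^3) · b^2) · b^5)^4) / ((b^(-1))^4)) / ((a^(-2))^4)    [power of a quotient]
= ((((((a^3 · a^4) · a^3) · b^2)^4) · ((b^5)^4)) / ((b^(-1))^4)) / ((a^(-2))^4)    [power of a product]
= ((((((a^3 · a^4) · a^3)^4) · ((b^2)^4)) · ((b^5)^4)) / ((b^(-1))^4)) / ((a^(-2))^4)    [power of a product]
= ((((((a^3 · a^4)^4) · ((a^3)^4)) · ((b^2)^4)) · ((b^5)^4)) / ((b^(-1))^4)) / ((a^(-2))^4)    [power of a product]
= (((((((a^3)^4) · ((a^4)^4)) · ((a^3)^4)) · ((b^2)^4)) · ((b^5)^4)) / ((b^(-1))^4)) / ((a^(-2))^4)    [power of a product]
= (((((a^12 · ((a^4)^4)) · ((a^3)^4)) · ((b^2)^4)) · ((b^5)^4)) / ((b^(-1))^4)) / ((a^(-2))^4)    [power of a power]
= (((((a^12 · a^16) · ((a^3)^4)) · ((b^2)^4)) · ((b^5)^4)) / ((b^(-1))^4)) / ((a^(-2))^4)    [power of a power]
= ((((a^28 · ((a^3)^4)) · ((b^2)^4)) · ((b^5)^4)) / ((b^(-1))^4)) / ((a^(-2))^4)    [product of powers]
= ((((a^28 · a^12) · ((b^2)^4)) · ((b^5)^4)) / ((b^(-1))^4)) / ((a^(-2))^4)    [power of a power]
= (((a^40 · ((b^2)^4)) · ((b^5)^4)) / ((b^(-1))^4)) / ((a^(-2))^4)    [product of powers]
= (((a^40 · b^8) · ((b^5)^4)) / ((b^(-1))^4)) / ((a^(-2))^4)    [power of a power]
= (((a^40 · b^8) · b^20) / ((b^(-1))^4)) / ((a^(-2))^4)    [power of a power]
= (((a^40 · b^8) · b^20) / b^(-4)) / ((a^(-2))^4)    [power of a power]
= (((a^40 · b^8) · b^20) / b^(-4)) / a^(-8)    [power of a power]
= a^48·b^32    [quotient of powers; product of powers]

a^48·b^32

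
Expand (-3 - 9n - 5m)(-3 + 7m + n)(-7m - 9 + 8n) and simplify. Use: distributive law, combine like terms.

-9m - 81 - 144n + 357m^2 + 396mn + 273n^2 + 196m^2n - 481mn^2 - 72n^3 + 245m^3

(-3 - 9n - 5m)(-3 + 7m + n)(-7m - 9 + 8n)
= (9 - 21m - 3n + 27n - 63mn - 9n^2 + 15m - 35m^2 - 5mn)(-7m - 9 + 8n)    [distributive law]
= (9 - 6m + 24n - 68mn - 9n^2 - 35m^2)(-7m - 9 + 8n)    [combine like terms]
= -63m - 81 + 72n + 42m^2 + 54m - 48mn - 168mn - 216n + 192n^2 + 476m^2n + 612mn - 544mn^2 + 63mn^2 + 81n^2 - 72n^3 + 245m^3 + 315m^2 - 280m^2n    [distributive law]
= -9m - 81 - 144n + 357m^2 + 396mn + 273n^2 + 196m^2n - 481mn^2 - 72n^3 + 245m^3    [combine like terms]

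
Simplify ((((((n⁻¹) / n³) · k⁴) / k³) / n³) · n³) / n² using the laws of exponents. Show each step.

((((((n⁻¹) / n³) · k⁴) / k³) / n³) · n³) / n²
= ((((n⁻⁴ · k⁴) / k³) / n³) · n³) / n²    [quotient of powers]
= kn⁻⁶    [quotient of powers; product of powers]

kn⁻⁶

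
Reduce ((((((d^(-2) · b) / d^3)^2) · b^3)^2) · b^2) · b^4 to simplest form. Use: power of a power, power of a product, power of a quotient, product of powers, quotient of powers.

((((((d^(-2) · b) / d^3)^2) · b^3)^2) · b^2) · b^4
= ((((((d^(-2) · b) / d^3)^2)^2) · ((b^3)^2)) · b^2) · b^4    [power of a product]
= (((((d^(-2) · b) / d^3)^4) · ((b^3)^2)) · b^2) · b^4    [power of a power]
= (((((d^(-2) · b)^4) / ((d^3)^4)) · ((b^3)^2)) · b^2) · b^4    [power of a quotient]
= ((((((d^(-2))^4) · (b^4)) / ((d^3)^4)) · ((b^3)^2)) · b^2) · b^4    [power of a product]
= ((((d^(-8) · (b^4)) / ((d^3)^4)) · ((b^3)^2)) · b^2) · b^4    [power of a power]
= ((((d^(-8) · b^4) / d^12) · ((b^3)^2)) · b^2) · b^4    [power of a power]
= ((((d^(-8) · b^4) / d^12) · b^6) · b^2) · b^4    [power of a power]
= b^16d^(-20)    [quotient of powers; product of powers]

b^16d^(-20)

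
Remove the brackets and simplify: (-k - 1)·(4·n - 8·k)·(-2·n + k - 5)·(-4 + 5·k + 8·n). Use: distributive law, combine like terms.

8·k·n^2 - 120·k^2·n^2 + 64·k·n^3 - 176·k^2·n - 36·k^3·n - 192·k^3 + 40·k^4 - 72·k^2 + 128·n^2 + 64·n^3 - 80·n - 220·k·n + 160·k

(-k - 1)·(4·n - 8·k)·(-2·n + k - 5)·(-4 + 5·k + 8·n)
= (-4·k·n + 8·k^2 - 4·n + 8·k)·(-2·n + k - 5)·(-4 + 5·k + 8·n)    [distributive law]
= (8·k·n^2 - 4·k^2·n + 20·k·n - 16·k^2·n + 8·k^3 - 40·k^2 + 8·n^2 - 4·k·n + 20·n - 16·k·n + 8·k^2 - 40·k)·(-4 + 5·k + 8·n)    [distributive law]
= (8·k·n^2 - 20·k^2·n + 8·k^3 - 32·k^2 + 8·n^2 + 20·n - 40·k)·(-4 + 5·k + 8·n)    [combine like terms]
= -32·k·n^2 + 40·k^2·n^2 + 64·k·n^3 + 80·k^2·n - 100·k^3·n - 160·k^2·n^2 - 32·k^3 + 40·k^4 + 64·k^3·n + 128·k^2 - 160·k^3 - 256·k^2·n - 32·n^2 + 40·k·n^2 + 64·n^3 - 80·n + 100·k·n + 160·n^2 + 160·k - 200·k^2 - 320·k·n    [distributive law]
= 8·k·n^2 - 120·k^2·n^2 + 64·k·n^3 - 176·k^2·n - 36·k^3·n - 192·k^3 + 40·k^4 - 72·k^2 + 128·n^2 + 64·n^3 - 80·n - 220·k·n + 160·k    [combine like terms]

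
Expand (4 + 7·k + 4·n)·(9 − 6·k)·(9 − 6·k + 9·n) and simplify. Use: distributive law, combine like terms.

324 + 135·k + 648·n − 612·k^2 − 81·k·n + 252·k^3 − 234·k^2·n + 324·n^2 − 216·k·n^2

(4 + 7·k + 4·n)·(9 − 6·k)·(9 − 6·k + 9·n)
= (36 − 24·k + 63·k − 42·k^2 + 36·n − 24·k·n)·(9 − 6·k + 9·n)    [distributive law]
= (36 + 39·k − 42·k^2 + 36·n − 24·k·n)·(9 − 6·k + 9·n)    [combine like terms]
= 324 − 216·k + 324·n + 351·k − 234·k^2 + 351·k·n − 378·k^2 + 252·k^3 − 378·k^2·n + 324·n − 216·k·n + 324·n^2 − 216·k·n + 144·k^2·n − 216·k·n^2    [distributive law]
= 324 + 135·k + 648·n − 612·k^2 − 81·k·n + 252·k^3 − 234·k^2·n + 324·n^2 − 216·k·n^2    [combine like terms]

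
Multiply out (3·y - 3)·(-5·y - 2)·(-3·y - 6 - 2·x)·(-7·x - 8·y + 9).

(3·y - 3)·(-5·y - 2)·(-3·y - 6 - 2·x)·(-7·x - 8·y + 9)
= (-15·y^2 - 6·y + 15·y + 6)·(-3·y - 6 - 2·x)·(-7·x - 8·y + 9)    [distributive law]
= (-15·y^2 + 9·y + 6)·(-3·y - 6 - 2·x)·(-7·x - 8·y + 9)    [combine like terms]
= (45·y^3 + 90·y^2 + 30·x·y^2 - 27·y^2 - 54·y - 18·x·y - 18·y - 36 - 12·x)·(-7·x - 8·y + 9)    [distributive law]
= (45·y^3 + 63·y^2 + 30·x·y^2 - 72·y - 18·x·y - 36 - 12·x)·(-7·x - 8·y + 9)    [combine like terms]
= -315·x·y^3 - 360·y^4 + 405·y^3 - 441·x·y^2 - 504·y^3 + 567·y^2 - 210·x^2·y^2 - 240·x·y^3 + 270·x·y^2 + 504·x·y + 576·y^2 - 648·y + 126·x^2·y + 144·x·y^2 - 162·x·y + 252·x + 288·y - 324 + 84·x^2 + 96·x·y - 108·x    [distributive law]
= -555·x·y^3 - 360·y^4 - 99·y^3 - 27·x·y^2 + 1143·y^2 - 210·x^2·y^2 + 438·x·y - 360·y + 126·x^2·y + 144·x - 324 + 84·x^2    [combine like terms]

-555·x·y^3 - 360·y^4 - 99·y^3 - 27·x·y^2 + 1143·y^2 - 210·x^2·y^2 + 438·x·y - 360·y + 126·x^2·y + 144·x - 324 + 84·x^2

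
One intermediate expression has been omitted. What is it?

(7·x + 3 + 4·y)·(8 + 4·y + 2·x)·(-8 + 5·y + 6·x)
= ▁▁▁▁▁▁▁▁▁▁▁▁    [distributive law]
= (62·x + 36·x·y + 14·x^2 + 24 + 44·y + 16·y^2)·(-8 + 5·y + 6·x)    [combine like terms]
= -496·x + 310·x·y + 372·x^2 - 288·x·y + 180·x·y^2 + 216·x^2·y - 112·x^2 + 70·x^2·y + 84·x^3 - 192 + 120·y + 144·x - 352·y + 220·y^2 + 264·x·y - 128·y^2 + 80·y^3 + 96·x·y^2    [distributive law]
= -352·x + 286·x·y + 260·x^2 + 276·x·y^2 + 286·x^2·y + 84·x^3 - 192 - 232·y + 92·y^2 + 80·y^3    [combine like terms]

By distributive law:

(56·x + 28·x·y + 14·x^2 + 24 + 12·y + 6·x + 32·y + 16·y^2 + 8·x·y)·(-8 + 5·y + 6·x)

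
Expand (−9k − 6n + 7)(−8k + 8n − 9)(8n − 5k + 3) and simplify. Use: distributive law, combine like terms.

(−9k − 6n + 7)(−8k + 8n − 9)(8n − 5k + 3)
= (72k^2 − 72kn + 81k + 48kn − 48n^2 + 54n − 56k + 56n − 63)(8n − 5k + 3)    [distributive law]
= (72k^2 − 24kn + 25k − 48n^2 + 110n − 63)(8n − 5k + 3)    [combine like terms]
= 576k^2n − 360k^3 + 216k^2 − 192kn^2 + 120k^2n − 72kn + 200kn − 125k^2 + 75k − 384n^3 + 240kn^2 − 144n^2 + 880n^2 − 550kn + 330n − 504n + 315k − 189    [distributive law]
= 696k^2n − 360k^3 + 91k^2 + 48kn^2 − 422kn + 390k − 384n^3 + 736n^2 − 174n − 189    [combine like terms]

696k^2n − 360k^3 + 91k^2 + 48kn^2 − 422kn + 390k − 384n^3 + 736n^2 − 174n − 189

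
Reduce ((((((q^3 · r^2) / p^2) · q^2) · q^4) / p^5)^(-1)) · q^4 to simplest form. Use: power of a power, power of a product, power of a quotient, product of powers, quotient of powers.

((((((q^3 · r^2) / p^2) · q^2) · q^4) / p^5)^(-1)) · q^4
= ((((((q^3 · r^2) / p^2) · q^2) · q^4)^(-1)) / ((p^5)^(-1))) · q^4    [power of a quotient]
= ((((((q^3 · r^2) / p^2) · q^2)^(-1)) · ((q^4)^(-1))) / ((p^5)^(-1))) · q^4    [power of a product]
= ((((((q^3 · r^2) / p^2)^(-1)) · ((q^2)^(-1))) · ((q^4)^(-1))) / ((p^5)^(-1))) · q^4    [power of a product]
= ((((((q^3 · r^2)^(-1)) / ((p^2)^(-1))) · ((q^2)^(-1))) · ((q^4)^(-1))) / ((p^5)^(-1))) · q^4    [power of a quotient]
= (((((((q^3)^(-1)) · ((r^2)^(-1))) / ((p^2)^(-1))) · ((q^2)^(-1))) · ((q^4)^(-1))) / ((p^5)^(-1))) · q^4    [power of a product]
= (((((q^(-3) · ((r^2)^(-1))) / ((p^2)^(-1))) · ((q^2)^(-1))) · ((q^4)^(-1))) / ((p^5)^(-1))) · q^4    [power of a power]
= (((((q^(-3) · r^(-2)) / ((p^2)^(-1))) · ((q^2)^(-1))) · ((q^4)^(-1))) / ((p^5)^(-1))) · q^4    [power of a power]
= (((((q^(-3) · r^(-2)) / p^(-2)) · ((q^2)^(-1))) · ((q^4)^(-1))) / ((p^5)^(-1))) · q^4    [power of a power]
= (((((q^(-3) · r^(-2)) / p^(-2)) · q^(-2)) · ((q^4)^(-1))) / ((p^5)^(-1))) · q^4    [power of a power]
= (((((q^(-3) · r^(-2)) / p^(-2)) · q^(-2)) · q^(-4)) / ((p^5)^(-1))) · q^4    [power of a power]
= (((((q^(-3) · r^(-2)) / p^(-2)) · q^(-2)) · q^(-4)) / p^(-5)) · q^4    [power of a power]
= p^7q^(-5)r^(-2)    [quotient of powers; product of powers]

p^7q^(-5)r^(-2)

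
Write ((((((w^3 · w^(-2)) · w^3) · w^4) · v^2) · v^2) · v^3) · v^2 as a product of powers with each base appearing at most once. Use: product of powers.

((((((w^3 · w^(-2)) · w^3) · w^4) · v^2) · v^2) · v^3) · v^2
= (((((w · w^3) · w^4) · v^2) · v^2) · v^3) · v^2    [product of powers]
= ((((w^4 · w^4) · v^2) · v^2) · v^3) · v^2    [product of powers]
= (((w^8 · v^2) · v^2) · v^3) · v^2    [product of powers]
= v^9w^8    [product of powers]

v^9w^8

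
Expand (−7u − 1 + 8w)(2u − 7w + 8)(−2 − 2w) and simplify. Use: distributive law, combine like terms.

(−7u − 1 + 8w)(2u − 7w + 8)(−2 − 2w)
= (−14u^2 + 49uw − 56u − 2u + 7w − 8 + 16uw − 56w^2 + 64w)(−2 − 2w)    [distributive law]
= (−14u^2 + 65uw − 58u + 71w − 8 − 56w^2)(−2 − 2w)    [combine like terms]
= 28u^2 + 28u^2w − 130uw − 130uw^2 + 116u + 116uw − 142w − 142w^2 + 16 + 16w + 112w^2 + 112w^3    [distributive law]
= 28u^2 + 28u^2w − 14uw − 130uw^2 + 116u − 126w − 30w^2 + 16 + 112w^3    [combine like terms]

28u^2 + 28u^2w − 14uw − 130uw^2 + 116u − 126w − 30w^2 + 16 + 112w^3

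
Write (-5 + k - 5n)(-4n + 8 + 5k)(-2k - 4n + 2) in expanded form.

50kn + 120n² + 120n + 46k - 80 + 44k² + 38k²n + 76kn² - 10k³ - 80n³

(-5 + k - 5n)(-4n + 8 + 5k)(-2k - 4n + 2)
= (20n - 40 - 25k - 4kn + 8k + 5k² + 20n² - 40n - 25kn)(-2k - 4n + 2)    [distributive law]
= (-20n - 40 - 17k - 29kn + 5k² + 20n²)(-2k - 4n + 2)    [combine like terms]
= 40kn + 80n² - 40n + 80k + 160n - 80 + 34k² + 68kn - 34k + 58k²n + 116kn² - 58kn - 10k³ - 20k²n + 10k² - 40kn² - 80n³ + 40n²    [distributive law]
= 50kn + 120n² + 120n + 46k - 80 + 44k² + 38k²n + 76kn² - 10k³ - 80n³    [combine like terms]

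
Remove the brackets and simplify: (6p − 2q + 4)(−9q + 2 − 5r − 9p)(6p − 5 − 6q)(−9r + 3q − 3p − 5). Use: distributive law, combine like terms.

(6p − 2q + 4)(−9q + 2 − 5r − 9p)(6p − 5 − 6q)(−9r + 3q − 3p − 5)
= (−54pq + 12p − 30pr − 54p² + 18q² − 4q + 10qr + 18pq − 36q + 8 − 20r − 36p)(6p − 5 − 6q)(−9r + 3q − 3p − 5)    [distributive law]
= (−36pq − 24p − 30pr − 54p² + 18q² − 40q + 10qr + 8 − 20r)(6p − 5 − 6q)(−9r + 3q − 3p − 5)    [combine like terms]
= (−216p²q + 180pq + 216pq² − 144p² + 120p + 144pq − 180p²r + 150pr + 180pqr − 324p³ + 270p² + 324p²q + 108pq² − 90q² − 108q³ − 240pq + 200q + 240q² + 60pqr − 50qr − 60q²r + 48p − 40 − 48q − 120pr + 100r + 120qr)(−9r + 3q − 3p − 5)    [distributive law]
= (108p²q + 84pq + 324pq² + 126p² + 168p − 180p²r + 30pr + 240pqr − 324p³ + 150q² − 108q³ + 152q + 70qr − 60q²r − 40 + 100r)(−9r + 3q − 3p − 5)    [combine like terms]
= −972p²qr + 324p²q² − 324p³q − 540p²q − 756pqr + 252pq² − 252p²q − 420pq − 2916pq²r + 972pq³ − 972p²q² − 1620pq² − 1134p²r + 378p²q − 378p³ − 630p² − 1512pr + 504pq − 504p² − 840p + 1620p²r² − 540p²qr + 540p³r + 900p²r − 270pr² + 90pqr − 90p²r − 150pr − 2160pqr² + 720pq²r − 720p²qr − 1200pqr + 2916p³r − 972p³q + 972p⁴ + 1620p³ − 1350q²r + 450q³ − 450pq² − 750q² + 972q³r − 324q⁴ + 324pq³ + 540q³ − 1368qr + 456q² − 456pq − 760q − 630qr² + 210q²r − 210pqr − 350qr + 540q²r² − 180q³r + 180pq²r + 300q²r + 360r − 120q + 120p + 200 − 900r² + 300qr − 300pr − 500r    [distributive law]
= −2232p²qr − 648p²q² − 1296p³q − 414p²q − 2076pqr − 1818pq² − 372pq − 2016pq²r + 1296pq³ − 324p²r + 1242p³ − 1134p² − 1962pr − 720p + 1620p²r² + 3456p³r − 270pr² − 2160pqr² + 972p⁴ − 840q²r + 990q³ − 294q² + 792q³r − 324q⁴ − 1418qr − 880q − 630qr² + 540q²r² − 140r + 200 − 900r²    [combine like terms]

−2232p²qr − 648p²q² − 1296p³q − 414p²q − 2076pqr − 1818pq² − 372pq − 2016pq²r + 1296pq³ − 324p²r + 1242p³ − 1134p² − 1962pr − 720p + 1620p²r² + 3456p³r − 270pr² − 2160pqr² + 972p⁴ − 840q²r + 990q³ − 294q² + 792q³r − 324q⁴ − 1418qr − 880q − 630qr² + 540q²r² − 140r + 200 − 900r²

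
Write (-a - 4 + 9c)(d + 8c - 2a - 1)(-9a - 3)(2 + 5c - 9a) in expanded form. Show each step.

-333a²d + 774a²cd - 81a³d - 30ad + 276acd - 3990a²c + 7002a²c² - 2196a³c - 528ac + 2883ac² + 747a³ + 162a⁴ + 393a² - 18a + 24d + 6cd + 186c + 183c² - 24 - 405ac²d - 135c²d - 3240ac³ - 1080c³

(-a - 4 + 9c)(d + 8c - 2a - 1)(-9a - 3)(2 + 5c - 9a)
= (-ad - 8ac + 2a² + a - 4d - 32c + 8a + 4 + 9cd + 72c² - 18ac - 9c)(-9a - 3)(2 + 5c - 9a)    [distributive law]
= (-ad - 26ac + 2a² + 9a - 4d - 41c + 4 + 9cd + 72c²)(-9a - 3)(2 + 5c - 9a)    [combine like terms]
= (9a²d + 3ad + 234a²c + 78ac - 18a³ - 6a² - 81a² - 27a + 36ad + 12d + 369ac + 123c - 36a - 12 - 81acd - 27cd - 648ac² - 216c²)(2 + 5c - 9a)    [distributive law]
= (9a²d + 39ad + 234a²c + 447ac - 18a³ - 87a² - 63a + 12d + 123c - 12 - 81acd - 27cd - 648ac² - 216c²)(2 + 5c - 9a)    [combine like terms]
= 18a²d + 45a²cd - 81a³d + 78ad + 195acd - 351a²d + 468a²c + 1170a²c² - 2106a³c + 894ac + 2235ac² - 4023a²c - 36a³ - 90a³c + 162a⁴ - 174a² - 435a²c + 783a³ - 126a - 315ac + 567a² + 24d + 60cd - 108ad + 246c + 615c² - 1107ac - 24 - 60c + 108a - 162acd - 405ac²d + 729a²cd - 54cd - 135c²d + 243acd - 1296ac² - 3240ac³ + 5832a²c² - 432c² - 1080c³ + 1944ac²    [distributive law]
= -333a²d + 774a²cd - 81a³d - 30ad + 276acd - 3990a²c + 7002a²c² - 2196a³c - 528ac + 2883ac² + 747a³ + 162a⁴ + 393a² - 18a + 24d + 6cd + 186c + 183c² - 24 - 405ac²d - 135c²d - 3240ac³ - 1080c³    [combine like terms]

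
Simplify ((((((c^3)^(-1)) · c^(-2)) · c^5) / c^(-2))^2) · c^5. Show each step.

((((((c^3)^(-1)) · c^(-2)) · c^5) / c^(-2))^2) · c^5
= ((((((c^3)^(-1)) · c^(-2)) · c^5)^2) / ((c^(-2))^2)) · c^5    [power of a quotient]
= ((((((c^3)^(-1)) · c^(-2))^2) · ((c^5)^2)) / ((c^(-2))^2)) · c^5    [power of a product]
= ((((((c^3)^(-1))^2) · ((c^(-2))^2)) · ((c^5)^2)) / ((c^(-2))^2)) · c^5    [power of a product]
= (((((c^3)^(-2)) · ((c^(-2))^2)) · ((c^5)^2)) / ((c^(-2))^2)) · c^5    [power of a power]
= (((c^(-6) · ((c^(-2))^2)) · ((c^5)^2)) / ((c^(-2))^2)) · c^5    [power of a power]
= (((c^(-6) · c^(-4)) · ((c^5)^2)) / ((c^(-2))^2)) · c^5    [power of a power]
= ((c^(-10) · ((c^5)^2)) / ((c^(-2))^2)) · c^5    [product of powers]
= ((c^(-10) · c^10) / ((c^(-2))^2)) · c^5    [power of a power]
= (c^0 / ((c^(-2))^2)) · c^5    [product of powers]
= (c^0 / c^(-4)) · c^5    [power of a power]
= c^4 · c^5    [quotient of powers]
= c^9    [product of powers]

c^9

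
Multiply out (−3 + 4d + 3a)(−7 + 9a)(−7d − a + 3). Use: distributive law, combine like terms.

(−3 + 4d + 3a)(−7 + 9a)(−7d − a + 3)
= (21 − 27a − 28d + 36ad − 21a + 27a^2)(−7d − a + 3)    [distributive law]
= (21 − 48a − 28d + 36ad + 27a^2)(−7d − a + 3)    [combine like terms]
= −147d − 21a + 63 + 336ad + 48a^2 − 144a + 196d^2 + 28ad − 84d − 252ad^2 − 36a^2d + 108ad − 189a^2d − 27a^3 + 81a^2    [distributive law]
= −231d − 165a + 63 + 472ad + 129a^2 + 196d^2 − 252ad^2 − 225a^2d − 27a^3    [combine like terms]

−231d − 165a + 63 + 472ad + 129a^2 + 196d^2 − 252ad^2 − 225a^2d − 27a^3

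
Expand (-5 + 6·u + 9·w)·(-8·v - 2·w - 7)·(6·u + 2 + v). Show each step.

102·u·v + 115·v + 40·v^2 - 342·u·w - 106·w - 197·v·w + 126·u + 70 - 288·u^2·v - 48·u·v^2 - 72·u^2·w - 444·u·v·w - 252·u^2 - 72·v^2·w - 108·u·w^2 - 36·w^2 - 18·v·w^2

(-5 + 6·u + 9·w)·(-8·v - 2·w - 7)·(6·u + 2 + v)
= (40·v + 10·w + 35 - 48·u·v - 12·u·w - 42·u - 72·v·w - 18·w^2 - 63·w)·(6·u + 2 + v)    [distributive law]
= (40·v - 53·w + 35 - 48·u·v - 12·u·w - 42·u - 72·v·w - 18·w^2)·(6·u + 2 + v)    [combine like terms]
= 240·u·v + 80·v + 40·v^2 - 318·u·w - 106·w - 53·v·w + 210·u + 70 + 35·v - 288·u^2·v - 96·u·v - 48·u·v^2 - 72·u^2·w - 24·u·w - 12·u·v·w - 252·u^2 - 84·u - 42·u·v - 432·u·v·w - 144·v·w - 72·v^2·w - 108·u·w^2 - 36·w^2 - 18·v·w^2    [distributive law]
= 102·u·v + 115·v + 40·v^2 - 342·u·w - 106·w - 197·v·w + 126·u + 70 - 288·u^2·v - 48·u·v^2 - 72·u^2·w - 444·u·v·w - 252·u^2 - 72·v^2·w - 108·u·w^2 - 36·w^2 - 18·v·w^2    [combine like terms]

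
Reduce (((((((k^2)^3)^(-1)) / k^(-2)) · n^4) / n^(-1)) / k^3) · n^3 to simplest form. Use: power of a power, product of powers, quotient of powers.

(((((((k^2)^3)^(-1)) / k^(-2)) · n^4) / n^(-1)) / k^3) · n^3
= ((((((k^2)^(-3)) / k^(-2)) · n^4) / n^(-1)) / k^3) · n^3    [power of a power]
= ((((k^(-6) / k^(-2)) · n^4) / n^(-1)) / k^3) · n^3    [power of a power]
= (((k^(-4) · n^4) / n^(-1)) / k^3) · n^3    [quotient of powers]
= k^(-7)n^8    [quotient of powers; product of powers]

k^(-7)n^8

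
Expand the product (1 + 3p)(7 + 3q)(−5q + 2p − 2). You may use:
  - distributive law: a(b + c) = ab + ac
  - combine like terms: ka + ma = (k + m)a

(1 + 3p)(7 + 3q)(−5q + 2p − 2)
= (7 + 3q + 21p + 9pq)(−5q + 2p − 2)    [distributive law]
= −35q + 14p − 14 − 15q^2 + 6pq − 6q − 105pq + 42p^2 − 42p − 45pq^2 + 18p^2q − 18pq    [distributive law]
= −41q − 28p − 14 − 15q^2 − 117pq + 42p^2 − 45pq^2 + 18p^2q    [combine like terms]

−41q − 28p − 14 − 15q^2 − 117pq + 42p^2 − 45pq^2 + 18p^2q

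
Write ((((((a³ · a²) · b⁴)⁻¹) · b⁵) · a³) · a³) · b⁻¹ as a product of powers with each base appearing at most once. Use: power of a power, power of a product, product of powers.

a

((((((a³ · a²) · b⁴)⁻¹) · b⁵) · a³) · a³) · b⁻¹
= ((((((a³ · a²)⁻¹) · ((b⁴)⁻¹)) · b⁵) · a³) · a³) · b⁻¹    [power of a product]
= (((((((a³)⁻¹) · ((a²)⁻¹)) · ((b⁴)⁻¹)) · b⁵) · a³) · a³) · b⁻¹    [power of a product]
= (((((a⁻³ · ((a²)⁻¹)) · ((b⁴)⁻¹)) · b⁵) · a³) · a³) · b⁻¹    [power of a power]
= (((((a⁻³ · a⁻²) · ((b⁴)⁻¹)) · b⁵) · a³) · a³) · b⁻¹    [power of a power]
= ((((a⁻⁵ · ((b⁴)⁻¹)) · b⁵) · a³) · a³) · b⁻¹    [product of powers]
= ((((a⁻⁵ · b⁻⁴) · b⁵) · a³) · a³) · b⁻¹    [power of a power]
= a    [product of powers]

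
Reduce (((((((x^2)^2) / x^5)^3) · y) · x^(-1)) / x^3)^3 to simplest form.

x^(-21)y^3

(((((((x^2)^2) / x^5)^3) · y) · x^(-1)) / x^3)^3
= (((((((x^2)^2) / x^5)^3) · y) · x^(-1))^3) / ((x^3)^3)    [power of a quotient]
= (((((((x^2)^2) / x^5)^3) · y)^3) · ((x^(-1))^3)) / ((x^3)^3)    [power of a product]
= (((((((x^2)^2) / x^5)^3)^3) · (y^3)) · ((x^(-1))^3)) / ((x^3)^3)    [power of a product]
= ((((((x^2)^2) / x^5)^9) · (y^3)) · ((x^(-1))^3)) / ((x^3)^3)    [power of a power]
= ((((((x^2)^2)^9) / ((x^5)^9)) · (y^3)) · ((x^(-1))^3)) / ((x^3)^3)    [power of a quotient]
= (((((x^2)^18) / ((x^5)^9)) · (y^3)) · ((x^(-1))^3)) / ((x^3)^3)    [power of a power]
= (((x^36 / ((x^5)^9)) · (y^3)) · ((x^(-1))^3)) / ((x^3)^3)    [power of a power]
= (((x^36 / x^45) · (y^3)) · ((x^(-1))^3)) / ((x^3)^3)    [power of a power]
= ((x^(-9) · (y^3)) · ((x^(-1))^3)) / ((x^3)^3)    [quotient of powers]
= ((x^(-9) · y^3) · x^(-3)) / ((x^3)^3)    [power of a power]
= ((x^(-9) · y^3) · x^(-3)) / x^9    [power of a power]
= x^(-21)y^3    [quotient of powers; product of powers]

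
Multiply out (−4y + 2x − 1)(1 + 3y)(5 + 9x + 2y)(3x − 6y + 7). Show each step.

(−4y + 2x − 1)(1 + 3y)(5 + 9x + 2y)(3x − 6y + 7)
= (−4y − 12y² + 2x + 6xy − 1 − 3y)(5 + 9x + 2y)(3x − 6y + 7)    [distributive law]
= (−7y − 12y² + 2x + 6xy − 1)(5 + 9x + 2y)(3x − 6y + 7)    [combine like terms]
= (−35y − 63xy − 14y² − 60y² − 108xy² − 24y³ + 10x + 18x² + 4xy + 30xy + 54x²y + 12xy² − 5 − 9x − 2y)(3x − 6y + 7)    [distributive law]
= (−37y − 29xy − 74y² − 96xy² − 24y³ + x + 18x² + 54x²y − 5)(3x − 6y + 7)    [combine like terms]
= −111xy + 222y² − 259y − 87x²y + 174xy² − 203xy − 222xy² + 444y³ − 518y² − 288x²y² + 576xy³ − 672xy² − 72xy³ + 144y⁴ − 168y³ + 3x² − 6xy + 7x + 54x³ − 108x²y + 126x² + 162x³y − 324x²y² + 378x²y − 15x + 30y − 35    [distributive law]
= −320xy − 296y² − 229y + 183x²y − 720xy² + 276y³ − 612x²y² + 504xy³ + 144y⁴ + 129x² − 8x + 54x³ + 162x³y − 35    [combine like terms]

−320xy − 296y² − 229y + 183x²y − 720xy² + 276y³ − 612x²y² + 504xy³ + 144y⁴ + 129x² − 8x + 54x³ + 162x³y − 35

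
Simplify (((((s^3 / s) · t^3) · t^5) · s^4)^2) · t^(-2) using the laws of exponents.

(((((s^3 / s) · t^3) · t^5) · s^4)^2) · t^(-2)
= (((((s^3 / s) · t^3) · t^5)^2) · ((s^4)^2)) · t^(-2)    [power of a product]
= (((((s^3 / s) · t^3)^2) · ((t^5)^2)) · ((s^4)^2)) · t^(-2)    [power of a product]
= (((((s^3 / s)^2) · ((t^3)^2)) · ((t^5)^2)) · ((s^4)^2)) · t^(-2)    [power of a product]
= ((((((s^3)^2) / (s^2)) · ((t^3)^2)) · ((t^5)^2)) · ((s^4)^2)) · t^(-2)    [power of a quotient]
= ((((s^6 / (s^2)) · ((t^3)^2)) · ((t^5)^2)) · ((s^4)^2)) · t^(-2)    [power of a power]
= (((s^4 · ((t^3)^2)) · ((t^5)^2)) · ((s^4)^2)) · t^(-2)    [quotient of powers]
= (((s^4 · t^6) · ((t^5)^2)) · ((s^4)^2)) · t^(-2)    [power of a power]
= (((s^4 · t^6) · t^10) · ((s^4)^2)) · t^(-2)    [power of a power]
= (((s^4 · t^6) · t^10) · s^8) · t^(-2)    [power of a power]
= s^12·t^14    [product of powers]

s^12·t^14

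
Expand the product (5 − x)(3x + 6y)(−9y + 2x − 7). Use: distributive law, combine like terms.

(5 − x)(3x + 6y)(−9y + 2x − 7)
= (15x + 30y − 3x^2 − 6xy)(−9y + 2x − 7)    [distributive law]
= −135xy + 30x^2 − 105x − 270y^2 + 60xy − 210y + 27x^2y − 6x^3 + 21x^2 + 54xy^2 − 12x^2y + 42xy    [distributive law]
= −33xy + 51x^2 − 105x − 270y^2 − 210y + 15x^2y − 6x^3 + 54xy^2    [combine like terms]

−33xy + 51x^2 − 105x − 270y^2 − 210y + 15x^2y − 6x^3 + 54xy^2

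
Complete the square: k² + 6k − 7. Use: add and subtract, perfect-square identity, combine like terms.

(k + 3)² − 16

k² + 6k − 7
= k² + 6k + 9 − 9 − 7    [add and subtract 9]
= (k + 3)² − 9 − 7    [perfect-square identity]
= (k + 3)² − 16    [combine constants]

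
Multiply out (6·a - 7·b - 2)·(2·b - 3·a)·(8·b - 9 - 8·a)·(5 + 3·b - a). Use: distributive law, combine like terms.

1135·a·b² + 1240·a·b³ - 1600·a²·b² - 1283·a·b - 1481·a²·b + 840·a³·b + 624·a² + 606·a³ - 144·a⁴ - 278·b³ - 336·b⁴ + 578·b² + 180·b - 270·a

(6·a - 7·b - 2)·(2·b - 3·a)·(8·b - 9 - 8·a)·(5 + 3·b - a)
= (12·a·b - 18·a² - 14·b² + 21·a·b - 4·b + 6·a)·(8·b - 9 - 8·a)·(5 + 3·b - a)    [distributive law]
= (33·a·b - 18·a² - 14·b² - 4·b + 6·a)·(8·b - 9 - 8·a)·(5 + 3·b - a)    [combine like terms]
= (264·a·b² - 297·a·b - 264·a²·b - 144·a²·b + 162·a² + 144·a³ - 112·b³ + 126·b² + 112·a·b² - 32·b² + 36·b + 32·a·b + 48·a·b - 54·a - 48·a²)·(5 + 3·b - a)    [distributive law]
= (376·a·b² - 217·a·b - 408·a²·b + 114·a² + 144·a³ - 112·b³ + 94·b² + 36·b - 54·a)·(5 + 3·b - a)    [combine like terms]
= 1880·a·b² + 1128·a·b³ - 376·a²·b² - 1085·a·b - 651·a·b² + 217·a²·b - 2040·a²·b - 1224·a²·b² + 408·a³·b + 570·a² + 342·a²·b - 114·a³ + 720·a³ + 432·a³·b - 144·a⁴ - 560·b³ - 336·b⁴ + 112·a·b³ + 470·b² + 282·b³ - 94·a·b² + 180·b + 108·b² - 36·a·b - 270·a - 162·a·b + 54·a²    [distributive law]
= 1135·a·b² + 1240·a·b³ - 1600·a²·b² - 1283·a·b - 1481·a²·b + 840·a³·b + 624·a² + 606·a³ - 144·a⁴ - 278·b³ - 336·b⁴ + 578·b² + 180·b - 270·a    [combine like terms]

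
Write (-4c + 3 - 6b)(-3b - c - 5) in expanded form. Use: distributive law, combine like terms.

18bc + 4c^2 + 17c + 21b - 15 + 18b^2

(-4c + 3 - 6b)(-3b - c - 5)
= 12bc + 4c^2 + 20c - 9b - 3c - 15 + 18b^2 + 6bc + 30b    [distributive law]
= 18bc + 4c^2 + 17c + 21b - 15 + 18b^2    [combine like terms]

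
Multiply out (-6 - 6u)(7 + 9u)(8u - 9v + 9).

(-6 - 6u)(7 + 9u)(8u - 9v + 9)
= (-42 - 54u - 42u - 54u²)(8u - 9v + 9)    [distributive law]
= (-42 - 96u - 54u²)(8u - 9v + 9)    [combine like terms]
= -336u + 378v - 378 - 768u² + 864uv - 864u - 432u³ + 486u²v - 486u²    [distributive law]
= -1200u + 378v - 378 - 1254u² + 864uv - 432u³ + 486u²v    [combine like terms]

-1200u + 378v - 378 - 1254u² + 864uv - 432u³ + 486u²v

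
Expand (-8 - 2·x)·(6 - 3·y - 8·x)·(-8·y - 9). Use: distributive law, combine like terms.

168·y + 432 - 192·y² - 470·x·y - 468·x - 48·x·y² - 128·x²·y - 144·x²

(-8 - 2·x)·(6 - 3·y - 8·x)·(-8·y - 9)
= (-48 + 24·y + 64·x - 12·x + 6·x·y + 16·x²)·(-8·y - 9)    [distributive law]
= (-48 + 24·y + 52·x + 6·x·y + 16·x²)·(-8·y - 9)    [combine like terms]
= 384·y + 432 - 192·y² - 216·y - 416·x·y - 468·x - 48·x·y² - 54·x·y - 128·x²·y - 144·x²    [distributive law]
= 168·y + 432 - 192·y² - 470·x·y - 468·x - 48·x·y² - 128·x²·y - 144·x²    [combine like terms]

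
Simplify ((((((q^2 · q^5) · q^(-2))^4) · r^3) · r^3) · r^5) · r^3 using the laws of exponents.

((((((q^2 · q^5) · q^(-2))^4) · r^3) · r^3) · r^5) · r^3
= ((((((q^2 · q^5)^4) · ((q^(-2))^4)) · r^3) · r^3) · r^5) · r^3    [power of a product]
= (((((((q^2)^4) · ((q^5)^4)) · ((q^(-2))^4)) · r^3) · r^3) · r^5) · r^3    [power of a product]
= (((((q^8 · ((q^5)^4)) · ((q^(-2))^4)) · r^3) · r^3) · r^5) · r^3    [power of a power]
= (((((q^8 · q^20) · ((q^(-2))^4)) · r^3) · r^3) · r^5) · r^3    [power of a power]
= ((((q^28 · ((q^(-2))^4)) · r^3) · r^3) · r^5) · r^3    [product of powers]
= ((((q^28 · q^(-8)) · r^3) · r^3) · r^5) · r^3    [power of a power]
= (((q^20 · r^3) · r^3) · r^5) · r^3    [product of powers]
= q^20·r^14    [product of powers]

q^20·r^14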